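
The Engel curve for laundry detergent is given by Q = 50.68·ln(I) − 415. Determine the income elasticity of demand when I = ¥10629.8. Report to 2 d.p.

0.92

At I = 10629.8: Q = 54.875.
dQ/dI = 50.68/I = 0.00476773 at this income.
η = (dQ/dI)·(I/Q) = 0.00476773 × (10629.8/54.875) = 0.92.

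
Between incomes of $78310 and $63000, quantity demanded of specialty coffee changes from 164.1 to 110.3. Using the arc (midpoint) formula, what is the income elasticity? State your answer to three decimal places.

1.810

ΔQ = 110.3 − 164.1 = -53.8; midpoint Q̄ = (164.1 + 110.3)/2 = 137.2.
ΔI = 63000 − 78310 = -15310; midpoint Ī = (78310 + 63000)/2 = 70655.
η = (ΔQ/Q̄) ÷ (ΔI/Ī) = (-53.8/137.2) ÷ (-15310/70655) = 1.810.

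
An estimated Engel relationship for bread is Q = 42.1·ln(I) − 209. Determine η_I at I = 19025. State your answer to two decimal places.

At I = 19025: Q = 205.833.
dQ/dI = 42.1/I = 0.00221288 at this income.
η = (dQ/dI)·(I/Q) = 0.00221288 × (19025/205.833) = 0.20.

0.20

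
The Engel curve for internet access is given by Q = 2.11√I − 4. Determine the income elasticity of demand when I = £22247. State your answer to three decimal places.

0.506

At I = 22247: Q = 310.716.
dQ/dI = 2.11/(2√I) = 0.00707321 at this income.
η = (dQ/dI)·(I/Q) = 0.00707321 × (22247/310.716) = 0.506.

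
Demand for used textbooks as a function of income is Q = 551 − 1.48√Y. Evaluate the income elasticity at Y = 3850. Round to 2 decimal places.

At Y = 3850: Q = 459.168.
dQ/dY = -1.48/(2√Y) = -0.0119262 at this income.
η = (dQ/dY)·(Y/Q) = -0.0119262 × (3850/459.168) = -0.10.

-0.10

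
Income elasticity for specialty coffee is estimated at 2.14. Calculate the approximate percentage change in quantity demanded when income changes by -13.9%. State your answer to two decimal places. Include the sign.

%ΔQ ≈ η × %ΔI = 2.14 × (-13.9%) = -29.75%.

-29.75%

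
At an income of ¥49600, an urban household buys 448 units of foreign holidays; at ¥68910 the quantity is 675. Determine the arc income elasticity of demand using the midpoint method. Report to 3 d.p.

1.241

ΔQ = 675 − 448 = 227; midpoint Q̄ = (448 + 675)/2 = 561.5.
ΔI = 68910 − 49600 = 19310; midpoint Ī = (49600 + 68910)/2 = 59255.
η = (ΔQ/Q̄) ÷ (ΔI/Ī) = (227/561.5) ÷ (19310/59255) = 1.241.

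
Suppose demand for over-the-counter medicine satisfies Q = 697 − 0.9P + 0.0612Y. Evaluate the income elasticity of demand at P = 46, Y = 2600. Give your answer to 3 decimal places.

At P = 46, Y = 2600: Q = 814.720.
Holding P constant, ∂Q/∂Y = 0.0612.
η_Y = (∂Q/∂Y)·(Y/Q) = 0.0612 × (2600/814.720) = 0.195.

0.195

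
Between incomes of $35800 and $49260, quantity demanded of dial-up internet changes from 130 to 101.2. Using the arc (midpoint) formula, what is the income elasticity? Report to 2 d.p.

ΔQ = 101.2 − 130 = -28.8; midpoint Q̄ = (130 + 101.2)/2 = 115.6.
ΔI = 49260 − 35800 = 13460; midpoint Ī = (35800 + 49260)/2 = 42530.
η = (ΔQ/Q̄) ÷ (ΔI/Ī) = (-28.8/115.6) ÷ (13460/42530) = -0.79.

-0.79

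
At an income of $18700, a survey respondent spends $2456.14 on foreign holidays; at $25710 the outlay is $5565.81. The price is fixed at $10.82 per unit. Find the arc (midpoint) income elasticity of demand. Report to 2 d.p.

2.46

With a constant price, Q₁ = 2456.14/10.82 = 227.000 and Q₂ = 5565.81/10.82 = 514.400 (equivalently, work directly with expenditure since P cancels).
Midpoint %ΔQ = (5565.81 − 2456.14)/4010.98 = 0.77529; midpoint %ΔI = (25710 − 18700)/22205 = 0.31569.
η = 0.77529 / 0.31569 = 2.46.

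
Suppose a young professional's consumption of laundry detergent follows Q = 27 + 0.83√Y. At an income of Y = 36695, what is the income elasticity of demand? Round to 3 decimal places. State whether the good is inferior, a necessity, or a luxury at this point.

0.427 (necessity)

At Y = 36695: Q = 185.994.
dQ/dY = 0.83/(2√Y) = 0.00216643 at this income.
η = (dQ/dY)·(Y/Q) = 0.00216643 × (36695/185.994) = 0.427.
Since 0 < η < 1, the good is a necessity.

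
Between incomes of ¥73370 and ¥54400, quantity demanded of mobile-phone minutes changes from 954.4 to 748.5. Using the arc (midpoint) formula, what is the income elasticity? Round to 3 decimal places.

0.814

ΔQ = 748.5 − 954.4 = -205.9; midpoint Q̄ = (954.4 + 748.5)/2 = 851.45.
ΔI = 54400 − 73370 = -18970; midpoint Ī = (73370 + 54400)/2 = 63885.
η = (ΔQ/Q̄) ÷ (ΔI/Ī) = (-205.9/851.45) ÷ (-18970/63885) = 0.814.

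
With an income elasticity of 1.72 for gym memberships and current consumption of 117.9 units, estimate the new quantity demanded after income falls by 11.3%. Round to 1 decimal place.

95.0

%ΔQ ≈ η × %ΔI = 1.72 × (-11.3%) = -19.436%.
New Q ≈ 117.9 × (1 − 0.19436) = 95.0.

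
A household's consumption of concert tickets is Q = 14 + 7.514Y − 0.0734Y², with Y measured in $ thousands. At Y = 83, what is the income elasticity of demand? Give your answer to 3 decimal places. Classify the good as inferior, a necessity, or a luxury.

At Y = 83: Q = 132.0094.
dQ/dY = 7.514 − 0.1468Y = -4.67040.
η = (dQ/dY)·(Y/Q) = -4.67040 × (83/132.0094) = -2.936.
η < 0 ⇒ inferior good.

-2.936 (inferior good)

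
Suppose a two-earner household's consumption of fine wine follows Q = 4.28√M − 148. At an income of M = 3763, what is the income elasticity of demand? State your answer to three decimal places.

1.146

At M = 3763: Q = 114.549.
dQ/dM = 4.28/(2√M) = 0.0348856 at this income.
η = (dQ/dM)·(M/Q) = 0.0348856 × (3763/114.549) = 1.146.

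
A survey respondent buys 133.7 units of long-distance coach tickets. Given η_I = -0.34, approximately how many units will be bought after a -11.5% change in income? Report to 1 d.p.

%ΔQ ≈ η × %ΔI = -0.34 × (-11.5%) = 3.91%.
New Q ≈ 133.7 × (1 + 0.0391) = 138.9.

138.9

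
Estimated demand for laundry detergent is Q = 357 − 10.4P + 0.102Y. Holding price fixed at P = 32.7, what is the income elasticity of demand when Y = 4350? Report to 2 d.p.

At P = 32.7, Y = 4350: Q = 460.620.
Holding P constant, ∂Q/∂Y = 0.102.
η_Y = (∂Q/∂Y)·(Y/Q) = 0.102 × (4350/460.620) = 0.96.

0.96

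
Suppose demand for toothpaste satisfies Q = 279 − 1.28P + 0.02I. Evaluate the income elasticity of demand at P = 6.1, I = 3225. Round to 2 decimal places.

At P = 6.1, I = 3225: Q = 335.692.
Holding P constant, ∂Q/∂I = 0.02.
η_I = (∂Q/∂I)·(I/Q) = 0.02 × (3225/335.692) = 0.19.

0.19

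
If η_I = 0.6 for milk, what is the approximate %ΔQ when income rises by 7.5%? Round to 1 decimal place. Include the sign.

4.5%

%ΔQ ≈ η × %ΔI = 0.6 × 7.5% = 4.5%.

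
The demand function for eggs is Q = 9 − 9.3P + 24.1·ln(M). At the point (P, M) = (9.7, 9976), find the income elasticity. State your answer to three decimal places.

0.171

At P = 9.7, M = 9976: Q = 140.701.
Holding P constant, ∂Q/∂M = 24.1/M = 0.0024158.
η_M = (∂Q/∂M)·(M/Q) = 0.0024158 × (9976/140.701) = 0.171.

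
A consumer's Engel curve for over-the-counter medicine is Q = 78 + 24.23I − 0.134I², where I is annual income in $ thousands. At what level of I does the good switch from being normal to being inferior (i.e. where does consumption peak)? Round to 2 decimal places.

dQ/dI = 24.23 − 0.268I.
The good is inferior where dQ/dI < 0. Setting dQ/dI = 0 gives I = 24.23 / 0.268 = 90.41.

90.41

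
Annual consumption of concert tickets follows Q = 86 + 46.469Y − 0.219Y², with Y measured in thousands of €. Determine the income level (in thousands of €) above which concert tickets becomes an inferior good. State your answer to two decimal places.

106.09

dQ/dY = 46.469 − 0.438Y.
The good is inferior where dQ/dY < 0. Setting dQ/dY = 0 gives Y = 46.469 / 0.438 = 106.09.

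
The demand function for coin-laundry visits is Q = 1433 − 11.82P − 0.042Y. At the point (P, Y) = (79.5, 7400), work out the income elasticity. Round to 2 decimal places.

-1.70

At P = 79.5, Y = 7400: Q = 182.510.
Holding P constant, ∂Q/∂Y = −0.042.
η_Y = (∂Q/∂Y)·(Y/Q) = -0.042 × (7400/182.510) = -1.70.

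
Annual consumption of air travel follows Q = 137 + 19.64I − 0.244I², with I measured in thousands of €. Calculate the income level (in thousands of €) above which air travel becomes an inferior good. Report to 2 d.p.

dQ/dI = 19.64 − 0.488I.
The good is inferior where dQ/dI < 0. Setting dQ/dI = 0 gives I = 19.64 / 0.488 = 40.25.

40.25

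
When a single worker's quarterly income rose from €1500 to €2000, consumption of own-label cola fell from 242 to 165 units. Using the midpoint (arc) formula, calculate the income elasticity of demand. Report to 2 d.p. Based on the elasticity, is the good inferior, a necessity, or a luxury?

ΔQ = 165 − 242 = -77; midpoint Q̄ = (242 + 165)/2 = 203.5.
ΔI = 2000 − 1500 = 500; midpoint Ī = (1500 + 2000)/2 = 1750.
η = (ΔQ/Q̄) ÷ (ΔI/Ī) = (-77/203.5) ÷ (500/1750) = -1.32.
η < 0 ⇒ inferior good.

-1.32 (inferior good)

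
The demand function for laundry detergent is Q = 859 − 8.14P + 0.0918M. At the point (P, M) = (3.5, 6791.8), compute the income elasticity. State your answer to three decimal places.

0.429

At P = 3.5, M = 6791.8: Q = 1453.997.
Holding P constant, ∂Q/∂M = 0.0918.
η_M = (∂Q/∂M)·(M/Q) = 0.0918 × (6791.8/1453.997) = 0.429.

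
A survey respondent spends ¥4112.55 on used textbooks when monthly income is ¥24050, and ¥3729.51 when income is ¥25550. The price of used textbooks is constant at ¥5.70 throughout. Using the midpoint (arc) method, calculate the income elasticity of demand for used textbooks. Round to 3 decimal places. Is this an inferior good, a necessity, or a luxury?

-1.615 (inferior good)

With a constant price, Q₁ = 4112.55/5.70 = 721.500 and Q₂ = 3729.51/5.70 = 654.300 (equivalently, work directly with expenditure since P cancels).
Midpoint %ΔQ = (3729.51 − 4112.55)/3921.03 = -0.09769; midpoint %ΔI = (25550 − 24050)/24800 = 0.06048.
η = -0.09769 / 0.06048 = -1.615.
η < 0 ⇒ inferior good.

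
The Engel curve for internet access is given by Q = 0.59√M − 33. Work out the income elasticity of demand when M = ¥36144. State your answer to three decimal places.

0.708

At M = 36144: Q = 79.168.
dQ/dM = 0.59/(2√M) = 0.00155169 at this income.
η = (dQ/dM)·(M/Q) = 0.00155169 × (36144/79.168) = 0.708.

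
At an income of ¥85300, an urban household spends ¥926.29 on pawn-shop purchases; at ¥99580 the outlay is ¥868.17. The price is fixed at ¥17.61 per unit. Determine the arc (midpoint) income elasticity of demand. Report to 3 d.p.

-0.419

With a constant price, Q₁ = 926.29/17.61 = 52.600 and Q₂ = 868.17/17.61 = 49.300 (equivalently, work directly with expenditure since P cancels).
Midpoint %ΔQ = (868.17 − 926.29)/897.23 = -0.06478; midpoint %ΔI = (99580 − 85300)/92440 = 0.15448.
η = -0.06478 / 0.15448 = -0.419.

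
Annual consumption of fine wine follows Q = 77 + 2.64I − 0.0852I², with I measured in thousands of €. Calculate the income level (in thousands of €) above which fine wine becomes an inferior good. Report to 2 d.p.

15.49

dQ/dI = 2.64 − 0.1704I.
The good is inferior where dQ/dI < 0. Setting dQ/dI = 0 gives I = 2.64 / 0.1704 = 15.49.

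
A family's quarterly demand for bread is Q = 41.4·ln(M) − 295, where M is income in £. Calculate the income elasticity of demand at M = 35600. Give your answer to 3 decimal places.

At M = 35600: Q = 138.876.
dQ/dM = 41.4/M = 0.00116292 at this income.
η = (dQ/dM)·(M/Q) = 0.00116292 × (35600/138.876) = 0.298.

0.298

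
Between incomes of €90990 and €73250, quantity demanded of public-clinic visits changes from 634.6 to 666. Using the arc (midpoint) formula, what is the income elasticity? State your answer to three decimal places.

-0.224

ΔQ = 666 − 634.6 = 31.4; midpoint Q̄ = (634.6 + 666)/2 = 650.3.
ΔI = 73250 − 90990 = -17740; midpoint Ī = (90990 + 73250)/2 = 82120.
η = (ΔQ/Q̄) ÷ (ΔI/Ī) = (31.4/650.3) ÷ (-17740/82120) = -0.224.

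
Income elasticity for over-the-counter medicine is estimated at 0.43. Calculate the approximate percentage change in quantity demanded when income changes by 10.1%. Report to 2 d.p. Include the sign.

%ΔQ ≈ η × %ΔI = 0.43 × 10.1% = 4.34%.

4.34%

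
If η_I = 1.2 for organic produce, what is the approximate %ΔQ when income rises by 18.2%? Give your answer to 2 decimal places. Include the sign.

%ΔQ ≈ η × %ΔI = 1.2 × 18.2% = 21.84%.

21.84%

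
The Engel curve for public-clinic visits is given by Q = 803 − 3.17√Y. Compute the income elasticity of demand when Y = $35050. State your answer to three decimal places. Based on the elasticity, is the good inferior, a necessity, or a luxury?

At Y = 35050: Q = 209.524.
dQ/dY = -3.17/(2√Y) = -0.00846614 at this income.
η = (dQ/dY)·(Y/Q) = -0.00846614 × (35050/209.524) = -1.416.
Since η < 0, the good is an inferior good.

-1.416 (inferior good)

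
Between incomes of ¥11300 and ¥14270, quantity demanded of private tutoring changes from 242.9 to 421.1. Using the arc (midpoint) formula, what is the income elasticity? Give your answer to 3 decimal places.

ΔQ = 421.1 − 242.9 = 178.2; midpoint Q̄ = (242.9 + 421.1)/2 = 332.
ΔI = 14270 − 11300 = 2970; midpoint Ī = (11300 + 14270)/2 = 12785.
η = (ΔQ/Q̄) ÷ (ΔI/Ī) = (178.2/332) ÷ (2970/12785) = 2.311.

2.311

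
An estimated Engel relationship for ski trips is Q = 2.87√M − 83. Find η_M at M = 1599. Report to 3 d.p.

1.807

At M = 1599: Q = 31.764.
dQ/dM = 2.87/(2√M) = 0.0358862 at this income.
η = (dQ/dM)·(M/Q) = 0.0358862 × (1599/31.764) = 1.807.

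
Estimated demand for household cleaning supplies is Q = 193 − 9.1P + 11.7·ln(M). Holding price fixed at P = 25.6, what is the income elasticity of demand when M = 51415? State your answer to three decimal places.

0.135

At P = 25.6, M = 51415: Q = 86.958.
Holding P constant, ∂Q/∂M = 11.7/M = 0.00022756.
η_M = (∂Q/∂M)·(M/Q) = 0.00022756 × (51415/86.958) = 0.135.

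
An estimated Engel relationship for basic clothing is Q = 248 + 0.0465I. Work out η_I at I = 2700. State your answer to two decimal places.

0.34

At I = 2700: Q = 373.550.
dQ/dI = 0.0465.
η = (dQ/dI)·(I/Q) = 0.0465 × (2700/373.550) = 0.34.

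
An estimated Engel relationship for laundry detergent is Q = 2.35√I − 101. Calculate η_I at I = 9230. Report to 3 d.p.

0.905

At I = 9230: Q = 124.771.
dQ/dI = 2.35/(2√I) = 0.0122303 at this income.
η = (dQ/dI)·(I/Q) = 0.0122303 × (9230/124.771) = 0.905.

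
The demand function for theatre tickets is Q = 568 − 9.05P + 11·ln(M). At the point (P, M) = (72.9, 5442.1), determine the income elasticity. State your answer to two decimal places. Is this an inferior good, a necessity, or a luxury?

3.82 (luxury)

At P = 72.9, M = 5442.1: Q = 2.876.
Holding P constant, ∂Q/∂M = 11/M = 0.00202128.
η_M = (∂Q/∂M)·(M/Q) = 0.00202128 × (5442.1/2.876) = 3.82.
Since η > 1, this is a luxury.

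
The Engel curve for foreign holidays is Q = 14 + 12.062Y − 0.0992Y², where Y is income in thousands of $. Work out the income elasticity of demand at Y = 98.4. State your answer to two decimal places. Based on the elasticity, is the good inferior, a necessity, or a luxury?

-3.05 (inferior good)

At Y = 98.4: Q = 240.3908.
dQ/dY = 12.062 − 0.1984Y = -7.46056.
η = (dQ/dY)·(Y/Q) = -7.46056 × (98.4/240.3908) = -3.05.
η < 0 ⇒ inferior good.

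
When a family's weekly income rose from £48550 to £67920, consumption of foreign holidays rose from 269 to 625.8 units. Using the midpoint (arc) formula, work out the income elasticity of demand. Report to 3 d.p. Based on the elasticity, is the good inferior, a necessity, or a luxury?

2.398 (luxury)

ΔQ = 625.8 − 269 = 356.8; midpoint Q̄ = (269 + 625.8)/2 = 447.4.
ΔI = 67920 − 48550 = 19370; midpoint Ī = (48550 + 67920)/2 = 58235.
η = (ΔQ/Q̄) ÷ (ΔI/Ī) = (356.8/447.4) ÷ (19370/58235) = 2.398.
η > 1 ⇒ luxury.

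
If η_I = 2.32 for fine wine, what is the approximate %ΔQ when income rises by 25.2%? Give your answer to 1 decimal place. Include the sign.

%ΔQ ≈ η × %ΔI = 2.32 × 25.2% = 58.5%.

58.5%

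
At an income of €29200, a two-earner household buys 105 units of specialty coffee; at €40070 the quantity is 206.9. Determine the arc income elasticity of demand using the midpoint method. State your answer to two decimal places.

ΔQ = 206.9 − 105 = 101.9; midpoint Q̄ = (105 + 206.9)/2 = 155.95.
ΔI = 40070 − 29200 = 10870; midpoint Ī = (29200 + 40070)/2 = 34635.
η = (ΔQ/Q̄) ÷ (ΔI/Ī) = (101.9/155.95) ÷ (10870/34635) = 2.08.

2.08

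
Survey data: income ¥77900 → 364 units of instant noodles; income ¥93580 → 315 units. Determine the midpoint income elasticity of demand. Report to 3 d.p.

-0.789

ΔQ = 315 − 364 = -49; midpoint Q̄ = (364 + 315)/2 = 339.5.
ΔI = 93580 − 77900 = 15680; midpoint Ī = (77900 + 93580)/2 = 85740.
η = (ΔQ/Q̄) ÷ (ΔI/Ī) = (-49/339.5) ÷ (15680/85740) = -0.789.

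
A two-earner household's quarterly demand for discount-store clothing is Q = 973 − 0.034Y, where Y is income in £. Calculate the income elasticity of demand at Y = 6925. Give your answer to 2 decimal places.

At Y = 6925: Q = 737.550.
dQ/dY = −0.034.
η = (dQ/dY)·(Y/Q) = -0.034 × (6925/737.550) = -0.32.

-0.32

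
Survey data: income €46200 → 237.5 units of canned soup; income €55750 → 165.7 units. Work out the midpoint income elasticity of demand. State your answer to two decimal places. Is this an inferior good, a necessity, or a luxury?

-1.90 (inferior good)

ΔQ = 165.7 − 237.5 = -71.8; midpoint Q̄ = (237.5 + 165.7)/2 = 201.6.
ΔI = 55750 − 46200 = 9550; midpoint Ī = (46200 + 55750)/2 = 50975.
η = (ΔQ/Q̄) ÷ (ΔI/Ī) = (-71.8/201.6) ÷ (9550/50975) = -1.90.
η < 0 ⇒ inferior good.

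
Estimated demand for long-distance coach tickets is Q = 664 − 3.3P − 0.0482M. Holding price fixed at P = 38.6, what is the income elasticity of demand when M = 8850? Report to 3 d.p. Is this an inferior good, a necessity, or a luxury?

-3.876 (inferior good)

At P = 38.6, M = 8850: Q = 110.050.
Holding P constant, ∂Q/∂M = −0.0482.
η_M = (∂Q/∂M)·(M/Q) = -0.0482 × (8850/110.050) = -3.876.
Since η < 0, this is an inferior good.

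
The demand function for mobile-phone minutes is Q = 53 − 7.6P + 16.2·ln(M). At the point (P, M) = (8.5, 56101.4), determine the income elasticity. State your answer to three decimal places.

0.098

At P = 8.5, M = 56101.4: Q = 165.546.
Holding P constant, ∂Q/∂M = 16.2/M = 0.000288763.
η_M = (∂Q/∂M)·(M/Q) = 0.000288763 × (56101.4/165.546) = 0.098.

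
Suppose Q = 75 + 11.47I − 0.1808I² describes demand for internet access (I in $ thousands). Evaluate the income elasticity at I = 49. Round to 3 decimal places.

-1.509

At I = 49: Q = 202.9292.
dQ/dI = 11.47 − 0.3616I = -6.24840.
η = (dQ/dI)·(I/Q) = -6.24840 × (49/202.9292) = -1.509.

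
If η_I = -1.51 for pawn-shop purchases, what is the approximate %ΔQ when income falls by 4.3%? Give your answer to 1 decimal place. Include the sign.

%ΔQ ≈ η × %ΔI = -1.51 × (-4.3%) = 6.5%.

6.5%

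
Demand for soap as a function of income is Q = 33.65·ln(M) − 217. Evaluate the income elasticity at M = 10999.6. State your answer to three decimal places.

At M = 10999.6: Q = 96.134.
dQ/dM = 33.65/M = 0.0030592 at this income.
η = (dQ/dM)·(M/Q) = 0.0030592 × (10999.6/96.134) = 0.350.

0.350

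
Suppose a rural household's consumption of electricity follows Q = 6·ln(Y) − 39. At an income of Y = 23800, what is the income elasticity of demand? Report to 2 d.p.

0.28

At Y = 23800: Q = 21.465.
dQ/dY = 6/Y = 0.000252101 at this income.
η = (dQ/dY)·(Y/Q) = 0.000252101 × (23800/21.465) = 0.28.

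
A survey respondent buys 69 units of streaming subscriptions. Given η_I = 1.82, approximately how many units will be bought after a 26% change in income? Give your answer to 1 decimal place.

101.7

%ΔQ ≈ η × %ΔI = 1.82 × 26% = 47.32%.
New Q ≈ 69 × (1 + 0.4732) = 101.7.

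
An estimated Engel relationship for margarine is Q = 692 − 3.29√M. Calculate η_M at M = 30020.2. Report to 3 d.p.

At M = 30020.2: Q = 121.963.
dQ/dM = -3.29/(2√M) = -0.00949422 at this income.
η = (dQ/dM)·(M/Q) = -0.00949422 × (30020.2/121.963) = -2.337.

-2.337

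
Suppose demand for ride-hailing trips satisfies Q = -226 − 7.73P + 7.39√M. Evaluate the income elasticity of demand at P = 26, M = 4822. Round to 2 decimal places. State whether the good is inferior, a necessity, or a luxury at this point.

At P = 26, M = 4822: Q = 86.186.
Holding P constant, ∂Q/∂M = 7.39/(2√M) = 0.0532109.
η_M = (∂Q/∂M)·(M/Q) = 0.0532109 × (4822/86.186) = 2.98.
Since η > 1, this is a luxury.

2.98 (luxury)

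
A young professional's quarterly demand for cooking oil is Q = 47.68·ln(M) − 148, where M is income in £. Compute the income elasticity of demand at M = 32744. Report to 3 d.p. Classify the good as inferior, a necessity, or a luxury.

0.137 (necessity)

At M = 32744: Q = 347.704.
dQ/dM = 47.68/M = 0.00145614 at this income.
η = (dQ/dM)·(M/Q) = 0.00145614 × (32744/347.704) = 0.137.
Since 0 < η < 1, the good is a necessity.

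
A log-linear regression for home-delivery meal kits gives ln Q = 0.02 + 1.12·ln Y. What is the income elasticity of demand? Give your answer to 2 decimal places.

1.12

In a log-linear demand, the coefficient on ln Y is the income elasticity.
So η = 1.12.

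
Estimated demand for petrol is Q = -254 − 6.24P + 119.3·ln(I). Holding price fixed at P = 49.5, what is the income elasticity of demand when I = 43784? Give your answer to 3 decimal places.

At P = 49.5, I = 43784: Q = 712.082.
Holding P constant, ∂Q/∂I = 119.3/I = 0.00272474.
η_I = (∂Q/∂I)·(I/Q) = 0.00272474 × (43784/712.082) = 0.168.

0.168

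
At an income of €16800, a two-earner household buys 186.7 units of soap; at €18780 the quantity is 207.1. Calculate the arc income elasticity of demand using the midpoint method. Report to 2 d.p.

0.93

ΔQ = 207.1 − 186.7 = 20.4; midpoint Q̄ = (186.7 + 207.1)/2 = 196.9.
ΔI = 18780 − 16800 = 1980; midpoint Ī = (16800 + 18780)/2 = 17790.
η = (ΔQ/Q̄) ÷ (ΔI/Ī) = (20.4/196.9) ÷ (1980/17790) = 0.93.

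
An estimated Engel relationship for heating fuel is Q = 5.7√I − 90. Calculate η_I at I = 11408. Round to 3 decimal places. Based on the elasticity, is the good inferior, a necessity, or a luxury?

0.587 (necessity)

At I = 11408: Q = 518.807.
dQ/dI = 5.7/(2√I) = 0.0266833 at this income.
η = (dQ/dI)·(I/Q) = 0.0266833 × (11408/518.807) = 0.587.
Since 0 < η < 1, the good is a necessity.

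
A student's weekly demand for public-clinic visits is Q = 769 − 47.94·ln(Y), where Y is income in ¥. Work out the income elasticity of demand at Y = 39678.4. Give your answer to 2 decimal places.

-0.18

At Y = 39678.4: Q = 261.384.
dQ/dY = -47.94/Y = -0.00120821 at this income.
η = (dQ/dY)·(Y/Q) = -0.00120821 × (39678.4/261.384) = -0.18.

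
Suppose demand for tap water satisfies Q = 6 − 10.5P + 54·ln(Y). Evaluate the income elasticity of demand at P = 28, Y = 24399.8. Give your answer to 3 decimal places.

0.210

At P = 28, Y = 24399.8: Q = 257.526.
Holding P constant, ∂Q/∂Y = 54/Y = 0.00221313.
η_Y = (∂Q/∂Y)·(Y/Q) = 0.00221313 × (24399.8/257.526) = 0.210.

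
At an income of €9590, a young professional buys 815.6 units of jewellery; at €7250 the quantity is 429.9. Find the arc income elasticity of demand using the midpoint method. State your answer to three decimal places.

2.229

ΔQ = 429.9 − 815.6 = -385.7; midpoint Q̄ = (815.6 + 429.9)/2 = 622.75.
ΔI = 7250 − 9590 = -2340; midpoint Ī = (9590 + 7250)/2 = 8420.
η = (ΔQ/Q̄) ÷ (ΔI/Ī) = (-385.7/622.75) ÷ (-2340/8420) = 2.229.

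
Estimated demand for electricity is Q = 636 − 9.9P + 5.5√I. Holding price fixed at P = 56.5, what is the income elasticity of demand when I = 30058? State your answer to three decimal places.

At P = 56.5, I = 30058: Q = 1030.198.
Holding P constant, ∂Q/∂I = 5.5/(2√I) = 0.0158618.
η_I = (∂Q/∂I)·(I/Q) = 0.0158618 × (30058/1030.198) = 0.463.

0.463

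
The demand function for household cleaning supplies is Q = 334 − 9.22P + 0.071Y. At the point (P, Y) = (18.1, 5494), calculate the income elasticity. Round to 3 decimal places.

At P = 18.1, Y = 5494: Q = 557.192.
Holding P constant, ∂Q/∂Y = 0.071.
η_Y = (∂Q/∂Y)·(Y/Q) = 0.071 × (5494/557.192) = 0.700.

0.700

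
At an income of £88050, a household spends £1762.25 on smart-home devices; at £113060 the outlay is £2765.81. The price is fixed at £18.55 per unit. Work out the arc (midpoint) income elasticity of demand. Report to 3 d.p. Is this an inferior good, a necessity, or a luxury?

1.782 (luxury)

With a constant price, Q₁ = 1762.25/18.55 = 95.000 and Q₂ = 2765.81/18.55 = 149.100 (equivalently, work directly with expenditure since P cancels).
Midpoint %ΔQ = (2765.81 − 1762.25)/2264.03 = 0.44326; midpoint %ΔI = (113060 − 88050)/100555 = 0.24872.
η = 0.44326 / 0.24872 = 1.782.
η > 1 ⇒ luxury.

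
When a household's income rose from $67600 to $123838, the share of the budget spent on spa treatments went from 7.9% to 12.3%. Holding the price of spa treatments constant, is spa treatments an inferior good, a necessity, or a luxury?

luxury

The budget share rises as income rises, so η > 1.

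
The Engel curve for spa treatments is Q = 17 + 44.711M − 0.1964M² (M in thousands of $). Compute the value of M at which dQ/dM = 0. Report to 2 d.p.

113.83

dQ/dM = 44.711 − 0.3928M.
The good is inferior where dQ/dM < 0. Setting dQ/dM = 0 gives M = 44.711 / 0.3928 = 113.83.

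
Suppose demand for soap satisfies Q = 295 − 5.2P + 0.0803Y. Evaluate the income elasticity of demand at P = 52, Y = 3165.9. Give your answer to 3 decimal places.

At P = 52, Y = 3165.9: Q = 278.822.
Holding P constant, ∂Q/∂Y = 0.0803.
η_Y = (∂Q/∂Y)·(Y/Q) = 0.0803 × (3165.9/278.822) = 0.912.

0.912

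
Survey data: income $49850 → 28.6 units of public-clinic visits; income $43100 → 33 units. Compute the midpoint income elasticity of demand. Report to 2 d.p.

ΔQ = 33 − 28.6 = 4.4; midpoint Q̄ = (28.6 + 33)/2 = 30.8.
ΔI = 43100 − 49850 = -6750; midpoint Ī = (49850 + 43100)/2 = 46475.
η = (ΔQ/Q̄) ÷ (ΔI/Ī) = (4.4/30.8) ÷ (-6750/46475) = -0.98.

-0.98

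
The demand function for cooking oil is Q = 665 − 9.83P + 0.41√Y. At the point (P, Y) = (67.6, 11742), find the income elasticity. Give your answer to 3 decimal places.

At P = 67.6, Y = 11742: Q = 44.920.
Holding P constant, ∂Q/∂Y = 0.41/(2√Y) = 0.00189183.
η_Y = (∂Q/∂Y)·(Y/Q) = 0.00189183 × (11742/44.920) = 0.495.

0.495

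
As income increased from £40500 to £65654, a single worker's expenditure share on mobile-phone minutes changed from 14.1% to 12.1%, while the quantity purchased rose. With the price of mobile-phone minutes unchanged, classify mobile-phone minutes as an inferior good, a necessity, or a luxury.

Quantity rises but the budget share falls as income rises, so 0 < η < 1.

necessity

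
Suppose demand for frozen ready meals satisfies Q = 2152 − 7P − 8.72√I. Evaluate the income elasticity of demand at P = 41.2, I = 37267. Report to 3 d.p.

-4.670

At P = 41.2, I = 37267: Q = 180.233.
Holding P constant, ∂Q/∂I = -8.72/(2√I) = -0.0225852.
η_I = (∂Q/∂I)·(I/Q) = -0.0225852 × (37267/180.233) = -4.670.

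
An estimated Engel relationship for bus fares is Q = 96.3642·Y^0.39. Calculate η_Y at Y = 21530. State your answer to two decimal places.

For Q = A·Y^β the income elasticity is constant and equal to β.
Here β = 0.39, so η = 0.39.

0.39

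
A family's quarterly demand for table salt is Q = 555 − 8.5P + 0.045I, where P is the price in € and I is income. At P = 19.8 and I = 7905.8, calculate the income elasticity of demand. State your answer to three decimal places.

At P = 19.8, I = 7905.8: Q = 742.461.
Holding P constant, ∂Q/∂I = 0.045.
η_I = (∂Q/∂I)·(I/Q) = 0.045 × (7905.8/742.461) = 0.479.

0.479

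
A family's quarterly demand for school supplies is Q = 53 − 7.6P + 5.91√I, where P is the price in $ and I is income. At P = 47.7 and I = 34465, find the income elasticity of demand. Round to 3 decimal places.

At P = 47.7, I = 34465: Q = 787.657.
Holding P constant, ∂Q/∂I = 5.91/(2√I) = 0.0159173.
η_I = (∂Q/∂I)·(I/Q) = 0.0159173 × (34465/787.657) = 0.696.

0.696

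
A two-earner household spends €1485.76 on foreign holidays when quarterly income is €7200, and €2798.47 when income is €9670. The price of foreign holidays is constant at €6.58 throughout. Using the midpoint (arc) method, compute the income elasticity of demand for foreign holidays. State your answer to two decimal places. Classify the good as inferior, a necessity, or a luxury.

2.09 (luxury)

With a constant price, Q₁ = 1485.76/6.58 = 225.799 and Q₂ = 2798.47/6.58 = 425.299 (equivalently, work directly with expenditure since P cancels).
Midpoint %ΔQ = (2798.47 − 1485.76)/2142.11 = 0.61281; midpoint %ΔI = (9670 − 7200)/8435 = 0.29283.
η = 0.61281 / 0.29283 = 2.09.
η > 1 ⇒ luxury.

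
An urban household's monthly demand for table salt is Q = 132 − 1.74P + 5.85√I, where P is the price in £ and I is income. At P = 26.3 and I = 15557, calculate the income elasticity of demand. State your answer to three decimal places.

At P = 26.3, I = 15557: Q = 815.895.
Holding P constant, ∂Q/∂I = 5.85/(2√I) = 0.0234511.
η_I = (∂Q/∂I)·(I/Q) = 0.0234511 × (15557/815.895) = 0.447.

0.447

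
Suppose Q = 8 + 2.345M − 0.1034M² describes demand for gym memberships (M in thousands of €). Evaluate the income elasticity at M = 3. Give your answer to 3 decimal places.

At M = 3: Q = 14.1044.
dQ/dM = 2.345 − 0.2068M = 1.72460.
η = (dQ/dM)·(M/Q) = 1.72460 × (3/14.1044) = 0.367.

0.367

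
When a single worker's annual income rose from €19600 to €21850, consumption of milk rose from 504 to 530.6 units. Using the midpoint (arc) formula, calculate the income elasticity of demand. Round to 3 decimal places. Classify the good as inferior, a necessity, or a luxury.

ΔQ = 530.6 − 504 = 26.6; midpoint Q̄ = (504 + 530.6)/2 = 517.3.
ΔI = 21850 − 19600 = 2250; midpoint Ī = (19600 + 21850)/2 = 20725.
η = (ΔQ/Q̄) ÷ (ΔI/Ī) = (26.6/517.3) ÷ (2250/20725) = 0.474.
0 < η < 1 ⇒ necessity.

0.474 (necessity)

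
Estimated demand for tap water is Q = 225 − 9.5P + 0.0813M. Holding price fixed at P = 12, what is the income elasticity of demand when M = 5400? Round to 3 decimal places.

0.798

At P = 12, M = 5400: Q = 550.020.
Holding P constant, ∂Q/∂M = 0.0813.
η_M = (∂Q/∂M)·(M/Q) = 0.0813 × (5400/550.020) = 0.798.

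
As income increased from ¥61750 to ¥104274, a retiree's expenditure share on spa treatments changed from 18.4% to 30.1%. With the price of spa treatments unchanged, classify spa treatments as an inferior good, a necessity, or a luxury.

luxury

The budget share rises as income rises, so η > 1.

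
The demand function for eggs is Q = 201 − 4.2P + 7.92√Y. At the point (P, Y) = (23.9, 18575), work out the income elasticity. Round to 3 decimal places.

At P = 23.9, Y = 18575: Q = 1180.038.
Holding P constant, ∂Q/∂Y = 7.92/(2√Y) = 0.0290557.
η_Y = (∂Q/∂Y)·(Y/Q) = 0.0290557 × (18575/1180.038) = 0.457.

0.457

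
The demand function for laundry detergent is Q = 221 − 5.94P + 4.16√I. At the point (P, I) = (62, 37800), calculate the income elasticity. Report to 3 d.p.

At P = 62, I = 37800: Q = 661.516.
Holding P constant, ∂Q/∂I = 4.16/(2√I) = 0.0106984.
η_I = (∂Q/∂I)·(I/Q) = 0.0106984 × (37800/661.516) = 0.611.

0.611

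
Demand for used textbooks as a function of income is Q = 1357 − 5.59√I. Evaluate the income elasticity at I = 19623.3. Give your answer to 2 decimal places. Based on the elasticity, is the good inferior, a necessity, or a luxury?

-0.68 (inferior good)

At I = 19623.3: Q = 573.935.
dQ/dI = -5.59/(2√I) = -0.0199524 at this income.
η = (dQ/dI)·(I/Q) = -0.0199524 × (19623.3/573.935) = -0.68.
Since η < 0, the good is an inferior good.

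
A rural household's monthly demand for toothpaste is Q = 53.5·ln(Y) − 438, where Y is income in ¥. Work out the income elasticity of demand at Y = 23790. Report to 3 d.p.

0.529

At Y = 23790: Q = 101.121.
dQ/dY = 53.5/Y = 0.00224884 at this income.
η = (dQ/dY)·(Y/Q) = 0.00224884 × (23790/101.121) = 0.529.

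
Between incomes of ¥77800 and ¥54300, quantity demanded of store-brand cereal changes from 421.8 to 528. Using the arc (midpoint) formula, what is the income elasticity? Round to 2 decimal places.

-0.63

ΔQ = 528 − 421.8 = 106.2; midpoint Q̄ = (421.8 + 528)/2 = 474.9.
ΔI = 54300 − 77800 = -23500; midpoint Ī = (77800 + 54300)/2 = 66050.
η = (ΔQ/Q̄) ÷ (ΔI/Ī) = (106.2/474.9) ÷ (-23500/66050) = -0.63.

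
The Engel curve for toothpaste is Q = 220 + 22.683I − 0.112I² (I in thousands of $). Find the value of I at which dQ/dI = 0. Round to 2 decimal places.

dQ/dI = 22.683 − 0.224I.
The good is inferior where dQ/dI < 0. Setting dQ/dI = 0 gives I = 22.683 / 0.224 = 101.26.

101.26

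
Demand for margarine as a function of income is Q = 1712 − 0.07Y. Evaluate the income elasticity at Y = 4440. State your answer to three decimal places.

-0.222

At Y = 4440: Q = 1401.200.
dQ/dY = −0.07.
η = (dQ/dY)·(Y/Q) = -0.07 × (4440/1401.200) = -0.222.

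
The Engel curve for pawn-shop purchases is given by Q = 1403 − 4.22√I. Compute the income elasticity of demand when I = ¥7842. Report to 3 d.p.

-0.182

At I = 7842: Q = 1029.298.
dQ/dI = -4.22/(2√I) = -0.023827 at this income.
η = (dQ/dI)·(I/Q) = -0.023827 × (7842/1029.298) = -0.182.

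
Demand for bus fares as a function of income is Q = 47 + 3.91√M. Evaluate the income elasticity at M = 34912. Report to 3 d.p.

At M = 34912: Q = 777.574.
dQ/dM = 3.91/(2√M) = 0.0104631 at this income.
η = (dQ/dM)·(M/Q) = 0.0104631 × (34912/777.574) = 0.470.

0.470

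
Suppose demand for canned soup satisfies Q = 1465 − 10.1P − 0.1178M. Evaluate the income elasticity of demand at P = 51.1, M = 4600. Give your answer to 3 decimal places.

At P = 51.1, M = 4600: Q = 407.010.
Holding P constant, ∂Q/∂M = −0.1178.
η_M = (∂Q/∂M)·(M/Q) = -0.1178 × (4600/407.010) = -1.331.

-1.331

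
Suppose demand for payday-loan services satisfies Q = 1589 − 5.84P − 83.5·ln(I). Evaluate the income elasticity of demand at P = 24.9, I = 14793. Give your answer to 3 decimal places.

-0.130

At P = 24.9, I = 14793: Q = 641.825.
Holding P constant, ∂Q/∂I = -83.5/I = -0.00564456.
η_I = (∂Q/∂I)·(I/Q) = -0.00564456 × (14793/641.825) = -0.130.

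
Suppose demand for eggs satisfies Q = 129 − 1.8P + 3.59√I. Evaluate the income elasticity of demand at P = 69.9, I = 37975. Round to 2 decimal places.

0.50

At P = 69.9, I = 37975: Q = 702.770.
Holding P constant, ∂Q/∂I = 3.59/(2√I) = 0.00921119.
η_I = (∂Q/∂I)·(I/Q) = 0.00921119 × (37975/702.770) = 0.50.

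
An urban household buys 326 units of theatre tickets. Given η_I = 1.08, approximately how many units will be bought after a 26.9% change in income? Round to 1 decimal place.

%ΔQ ≈ η × %ΔI = 1.08 × 26.9% = 29.052%.
New Q ≈ 326 × (1 + 0.29052) = 420.7.

420.7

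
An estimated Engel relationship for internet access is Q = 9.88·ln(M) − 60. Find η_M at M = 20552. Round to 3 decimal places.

At M = 20552: Q = 38.115.
dQ/dM = 9.88/M = 0.000480732 at this income.
η = (dQ/dM)·(M/Q) = 0.000480732 × (20552/38.115) = 0.259.

0.259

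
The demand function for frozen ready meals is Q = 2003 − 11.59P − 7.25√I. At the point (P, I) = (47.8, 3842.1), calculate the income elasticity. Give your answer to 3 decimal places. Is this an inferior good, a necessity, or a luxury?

-0.225 (inferior good)

At P = 47.8, I = 3842.1: Q = 999.609.
Holding P constant, ∂Q/∂I = -7.25/(2√I) = -0.0584822.
η_I = (∂Q/∂I)·(I/Q) = -0.0584822 × (3842.1/999.609) = -0.225.
Since η < 0, this is an inferior good.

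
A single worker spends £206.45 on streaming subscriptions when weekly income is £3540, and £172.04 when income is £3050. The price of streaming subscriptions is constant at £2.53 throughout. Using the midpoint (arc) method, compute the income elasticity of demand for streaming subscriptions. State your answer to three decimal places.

With a constant price, Q₁ = 206.45/2.53 = 81.601 and Q₂ = 172.04/2.53 = 68.000 (equivalently, work directly with expenditure since P cancels).
Midpoint %ΔQ = (172.04 − 206.45)/189.25 = -0.18183; midpoint %ΔI = (3050 − 3540)/3295 = -0.14871.
η = -0.18183 / -0.14871 = 1.223.

1.223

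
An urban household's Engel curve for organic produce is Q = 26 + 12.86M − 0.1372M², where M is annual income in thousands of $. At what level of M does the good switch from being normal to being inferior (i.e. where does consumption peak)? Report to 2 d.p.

46.87

dQ/dM = 12.86 − 0.2744M.
The good is inferior where dQ/dM < 0. Setting dQ/dM = 0 gives M = 12.86 / 0.2744 = 46.87.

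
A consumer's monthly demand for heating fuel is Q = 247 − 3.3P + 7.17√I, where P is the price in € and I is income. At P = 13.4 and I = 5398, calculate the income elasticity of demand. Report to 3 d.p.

At P = 13.4, I = 5398: Q = 729.568.
Holding P constant, ∂Q/∂I = 7.17/(2√I) = 0.0487947.
η_I = (∂Q/∂I)·(I/Q) = 0.0487947 × (5398/729.568) = 0.361.

0.361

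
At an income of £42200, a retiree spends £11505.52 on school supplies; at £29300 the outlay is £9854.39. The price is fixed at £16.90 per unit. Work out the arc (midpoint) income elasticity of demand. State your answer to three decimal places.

With a constant price, Q₁ = 11505.52/16.90 = 680.800 and Q₂ = 9854.39/16.90 = 583.100 (equivalently, work directly with expenditure since P cancels).
Midpoint %ΔQ = (9854.39 − 11505.52)/10679.96 = -0.15460; midpoint %ΔI = (29300 − 42200)/35750 = -0.36084.
η = -0.15460 / -0.36084 = 0.428.

0.428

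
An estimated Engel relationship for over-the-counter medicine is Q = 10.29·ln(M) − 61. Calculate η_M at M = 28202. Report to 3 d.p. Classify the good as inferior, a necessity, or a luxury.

0.232 (necessity)

At M = 28202: Q = 44.443.
dQ/dM = 10.29/M = 0.000364868 at this income.
η = (dQ/dM)·(M/Q) = 0.000364868 × (28202/44.443) = 0.232.
Since 0 < η < 1, the good is a necessity.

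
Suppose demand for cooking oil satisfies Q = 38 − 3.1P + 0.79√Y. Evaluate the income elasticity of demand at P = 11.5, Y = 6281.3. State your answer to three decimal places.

0.482

At P = 11.5, Y = 6281.3: Q = 64.961.
Holding P constant, ∂Q/∂Y = 0.79/(2√Y) = 0.00498393.
η_Y = (∂Q/∂Y)·(Y/Q) = 0.00498393 × (6281.3/64.961) = 0.482.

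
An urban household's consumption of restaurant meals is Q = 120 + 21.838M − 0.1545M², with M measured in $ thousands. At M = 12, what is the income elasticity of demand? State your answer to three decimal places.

At M = 12: Q = 359.8080.
dQ/dM = 21.838 − 0.309M = 18.13000.
η = (dQ/dM)·(M/Q) = 18.13000 × (12/359.8080) = 0.605.

0.605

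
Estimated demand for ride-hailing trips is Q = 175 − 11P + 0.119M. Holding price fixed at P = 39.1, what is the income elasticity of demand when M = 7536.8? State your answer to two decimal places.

1.40

At P = 39.1, M = 7536.8: Q = 641.779.
Holding P constant, ∂Q/∂M = 0.119.
η_M = (∂Q/∂M)·(M/Q) = 0.119 × (7536.8/641.779) = 1.40.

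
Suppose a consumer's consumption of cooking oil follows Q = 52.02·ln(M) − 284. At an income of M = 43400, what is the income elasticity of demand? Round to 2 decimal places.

0.19

At M = 43400: Q = 271.481.
dQ/dM = 52.02/M = 0.00119862 at this income.
η = (dQ/dM)·(M/Q) = 0.00119862 × (43400/271.481) = 0.19.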